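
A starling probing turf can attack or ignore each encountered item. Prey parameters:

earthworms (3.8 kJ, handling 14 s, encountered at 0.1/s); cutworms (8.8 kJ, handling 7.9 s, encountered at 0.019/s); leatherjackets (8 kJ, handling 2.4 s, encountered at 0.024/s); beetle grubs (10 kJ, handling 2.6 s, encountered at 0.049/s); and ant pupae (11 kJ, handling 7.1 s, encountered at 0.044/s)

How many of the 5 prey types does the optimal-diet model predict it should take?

Profitabilities (E/h, kJ/s): beetle grubs 3.85, leatherjackets 3.33, ant pupae 1.55, cutworms 1.11, earthworms 0.271. Add prey in this order while the next type's profitability exceeds the intake rate on those already taken.
Rate on top 1: 0.4346. leatherjackets: 3.33 > 0.4346 → include.
Rate on top 2: 0.5755. ant pupae: 1.55 > 0.5755 → include.
Rate on top 3: 0.7787. cutworms: 1.11 > 0.7787 → include.
Rate on top 4: 0.8092. earthworms: 0.271 < 0.8092 → exclude; stop.
Optimal diet: beetle grubs, leatherjackets, ant pupae, cutworms — 4 of 5 types.

4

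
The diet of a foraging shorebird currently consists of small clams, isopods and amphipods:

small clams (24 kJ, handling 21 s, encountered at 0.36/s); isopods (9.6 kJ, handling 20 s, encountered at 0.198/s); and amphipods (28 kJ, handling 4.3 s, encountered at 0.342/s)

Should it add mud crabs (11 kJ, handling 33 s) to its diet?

No

Intake rate on the current diet: R = (0.36×24 + 0.198×9.6 + 0.342×28) / (1 + 0.36×21 + 0.198×20 + 0.342×4.3) = 20.12/13.99 = 1.438 kJ/s.
mud crabs: E/h = 11/33 = 0.3333 kJ/s.
Since 0.3333 < R, time spent handling mud crabs is better spent searching.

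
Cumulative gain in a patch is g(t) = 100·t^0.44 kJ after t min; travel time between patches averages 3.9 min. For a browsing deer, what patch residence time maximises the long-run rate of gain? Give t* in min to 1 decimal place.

Optimal t* satisfies g'(t*) = g(t*)/(T + t*).
g'(t) = 0.44·100·t^-0.56. Setting 0.44·100·t^-0.56 = 100·t^0.44/(3.9+t) gives 0.44(3.9+t) = t, so 0.56·t = 0.44×3.9.
t* = 0.44×3.9/0.56 = 3.064 min.

3.1 min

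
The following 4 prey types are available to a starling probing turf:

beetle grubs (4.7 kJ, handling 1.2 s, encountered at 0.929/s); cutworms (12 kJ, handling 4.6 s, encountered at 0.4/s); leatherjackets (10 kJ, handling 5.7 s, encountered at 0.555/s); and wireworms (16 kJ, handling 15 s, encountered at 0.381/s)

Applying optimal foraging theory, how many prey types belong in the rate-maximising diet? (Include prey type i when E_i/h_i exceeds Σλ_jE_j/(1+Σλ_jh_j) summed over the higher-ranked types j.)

2

Profitabilities (E/h, kJ/s): beetle grubs 3.92, cutworms 2.61, leatherjackets 1.75, wireworms 1.07. Add prey in this order while the next type's profitability exceeds the intake rate on those already taken.
Rate on top 1: 2.065. cutworms: 2.61 > 2.065 → include.
Rate on top 2: 2.318. leatherjackets: 1.75 < 2.318 → exclude; stop.
Optimal diet: beetle grubs, cutworms — 2 of 4 types.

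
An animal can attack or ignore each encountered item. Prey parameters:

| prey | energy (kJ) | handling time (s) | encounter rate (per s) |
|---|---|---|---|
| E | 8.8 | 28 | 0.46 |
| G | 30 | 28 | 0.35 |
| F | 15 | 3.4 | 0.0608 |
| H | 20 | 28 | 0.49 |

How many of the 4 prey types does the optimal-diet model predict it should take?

Profitabilities (E/h, kJ/s): F 4.41, G 1.07, H 0.714, E 0.314. Add prey in this order while the next type's profitability exceeds the intake rate on those already taken.
Rate on top 1: 0.7558. G: 1.07 > 0.7558 → include.
Rate on top 2: 1.037. H: 0.714 < 1.037 → exclude; stop.
Optimal diet: F, G — 2 of 4 types.

2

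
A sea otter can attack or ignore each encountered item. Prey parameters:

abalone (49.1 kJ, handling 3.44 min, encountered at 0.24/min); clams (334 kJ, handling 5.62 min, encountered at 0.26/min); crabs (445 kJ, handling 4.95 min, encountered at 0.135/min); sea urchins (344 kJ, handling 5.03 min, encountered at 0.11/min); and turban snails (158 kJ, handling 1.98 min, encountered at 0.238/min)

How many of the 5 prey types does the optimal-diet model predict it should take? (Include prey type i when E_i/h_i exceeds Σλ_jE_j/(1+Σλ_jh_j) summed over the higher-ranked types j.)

4

Rank by E/h (kJ/min): crabs 89.9, turban snails 79.8, sea urchins 68.4, clams 59.4, abalone 14.3. Include each in turn until the next type's E/h falls below the running intake rate.
Rate on top 1: 36.01. turban snails: 79.8 > 36.01 → include.
Rate on top 2: 45.66. sea urchins: 68.4 > 45.66 → include.
Rate on top 3: 50.33. clams: 59.4 > 50.33 → include.
Rate on top 4: 53.53. abalone: 14.3 < 53.53 → exclude; stop.
Optimal diet: crabs, turban snails, sea urchins, clams — 4 of 5 types.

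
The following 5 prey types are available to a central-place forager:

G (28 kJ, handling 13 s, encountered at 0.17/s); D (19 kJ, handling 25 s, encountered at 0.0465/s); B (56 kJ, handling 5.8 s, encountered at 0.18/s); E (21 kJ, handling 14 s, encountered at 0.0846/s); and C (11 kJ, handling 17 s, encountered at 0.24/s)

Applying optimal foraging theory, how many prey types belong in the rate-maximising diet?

1

E/h in descending order: B 9.66, G 2.15, E 1.5, D 0.76, C 0.647 kJ/s. The optimal diet is the largest prefix of this list for which every included type satisfies E_i/h_i > R on the types above it.
Rate on top 1: 4.932. G: 2.15 < 4.932 → exclude; stop.
Optimal diet: B — 1 of 5 types.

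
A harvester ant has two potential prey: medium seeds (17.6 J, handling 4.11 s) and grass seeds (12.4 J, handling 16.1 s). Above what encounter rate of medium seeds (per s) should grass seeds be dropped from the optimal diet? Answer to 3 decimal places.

0.053 per s

Drop grass seeds once their profitability E₂/h₂ falls below the rate achievable on medium seeds alone: E₂/h₂ = λE₁/(1 + λh₁).
Solve for λ: λE₁h₂ = E₂(1 + λh₁) → λ(E₁h₂ − E₂h₁) = E₂ → λ = E₂/(E₁h₂ − E₂h₁).
λ = 12.4/(17.6×16.1 − 12.4×4.11) = 12.4/232.4 = 0.05336 per s.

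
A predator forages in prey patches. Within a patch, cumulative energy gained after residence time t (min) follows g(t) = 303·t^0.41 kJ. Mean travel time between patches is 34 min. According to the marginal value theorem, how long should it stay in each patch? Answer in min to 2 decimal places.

23.63 min

By the marginal value theorem, leave when the instantaneous gain rate g'(t) equals the habitat-wide average g(t)/(T + t).
g'(t) = 0.41·303·t^-0.59. Setting 0.41·303·t^-0.59 = 303·t^0.41/(34+t) gives 0.41(34+t) = t, so 0.59·t = 0.41×34.
t* = 0.41×34/0.59 = 23.63 min.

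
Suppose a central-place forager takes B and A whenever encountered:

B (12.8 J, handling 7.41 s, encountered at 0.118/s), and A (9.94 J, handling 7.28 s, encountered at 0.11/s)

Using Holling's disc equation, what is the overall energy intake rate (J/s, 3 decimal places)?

R = (0.118×12.8 + 0.11×9.94) / (1 + 0.118×7.41 + 0.11×7.28) = 2.604/2.675 = 0.9733 J/s.

0.973 J/s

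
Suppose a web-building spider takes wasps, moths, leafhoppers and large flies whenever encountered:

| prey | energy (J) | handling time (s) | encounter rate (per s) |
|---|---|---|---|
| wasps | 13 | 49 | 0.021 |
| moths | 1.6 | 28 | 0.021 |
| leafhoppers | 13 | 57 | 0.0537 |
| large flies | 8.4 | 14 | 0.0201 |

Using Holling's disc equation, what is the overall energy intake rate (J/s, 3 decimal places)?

0.197 J/s

R = Σλ_iE_i / (1 + Σλ_ih_i)
Numerator: 0.021×13 + 0.021×1.6 + 0.0537×13 + 0.0201×8.4 = 1.174
Denominator: 1 + 0.021×49 + 0.021×28 + 0.0537×57 + 0.0201×14 = 5.959
R = 1.174/5.959 = 0.1969 J/s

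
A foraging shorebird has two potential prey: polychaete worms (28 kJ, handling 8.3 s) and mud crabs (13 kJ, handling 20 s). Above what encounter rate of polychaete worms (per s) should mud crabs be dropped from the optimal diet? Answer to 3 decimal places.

0.029 per s

Drop mud crabs once their profitability E₂/h₂ falls below the rate achievable on polychaete worms alone: E₂/h₂ = λE₁/(1 + λh₁).
Solve for λ: λE₁h₂ = E₂(1 + λh₁) → λ(E₁h₂ − E₂h₁) = E₂ → λ = E₂/(E₁h₂ − E₂h₁).
λ = 13/(28×20 − 13×8.3) = 13/452.1 = 0.02875 per s.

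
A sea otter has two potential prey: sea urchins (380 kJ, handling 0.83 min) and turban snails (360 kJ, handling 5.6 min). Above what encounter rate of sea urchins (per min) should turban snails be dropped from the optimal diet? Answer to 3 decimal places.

At the threshold, the rate on sea urchins alone equals the profitability of turban snails: λ·380/(1 + λ·0.83) = 360/5.6 = 64.29.
Rearranging, λ(380 − 64.29×0.83) = 64.29, so λ = 64.29/326.6 = 0.1968 per min.

0.197 per min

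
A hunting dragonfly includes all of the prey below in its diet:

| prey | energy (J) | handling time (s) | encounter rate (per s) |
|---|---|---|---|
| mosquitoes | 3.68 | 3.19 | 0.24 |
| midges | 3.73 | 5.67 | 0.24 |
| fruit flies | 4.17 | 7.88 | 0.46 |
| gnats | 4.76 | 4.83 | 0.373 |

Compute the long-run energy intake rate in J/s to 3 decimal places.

R = Σλ_iE_i / (1 + Σλ_ih_i)
Numerator: 0.24×3.68 + 0.24×3.73 + 0.46×4.17 + 0.373×4.76 = 5.472
Denominator: 1 + 0.24×3.19 + 0.24×5.67 + 0.46×7.88 + 0.373×4.83 = 8.553
R = 5.472/8.553 = 0.6398 J/s

0.640 J/s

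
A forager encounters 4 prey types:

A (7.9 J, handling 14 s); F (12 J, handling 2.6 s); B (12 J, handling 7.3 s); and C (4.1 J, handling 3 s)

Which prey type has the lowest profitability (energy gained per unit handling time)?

Profitability E/h (J/s): A = 7.9/14 = 0.564, F = 12/2.6 = 4.62, B = 12/7.3 = 1.64, C = 4.1/3 = 1.37.
Ranked: F > B > C > A.

A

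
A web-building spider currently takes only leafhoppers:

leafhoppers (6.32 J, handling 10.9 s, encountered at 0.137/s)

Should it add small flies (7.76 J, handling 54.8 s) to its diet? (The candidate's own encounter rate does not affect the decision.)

No

Current rate: (0.137×6.32)/(1 + 0.137×10.9) = 0.3473 J/s.
Profitability of small flies: 7.76/54.8 = 0.1416 J/s.
0.1416 < 0.3473, so adding small flies would lower the average — exclude it.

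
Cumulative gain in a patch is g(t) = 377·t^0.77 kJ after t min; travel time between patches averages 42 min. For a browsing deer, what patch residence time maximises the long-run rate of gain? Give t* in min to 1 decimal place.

Maximise g(t)/(T+t): set derivative to zero → g'(t)(T+t) = g(t).
g'(t) = 0.77·377·t^-0.23. Setting 0.77·377·t^-0.23 = 377·t^0.77/(42+t) gives 0.77(42+t) = t, so 0.23·t = 0.77×42.
t* = 0.77×42/0.23 = 140.6 min.

140.6 min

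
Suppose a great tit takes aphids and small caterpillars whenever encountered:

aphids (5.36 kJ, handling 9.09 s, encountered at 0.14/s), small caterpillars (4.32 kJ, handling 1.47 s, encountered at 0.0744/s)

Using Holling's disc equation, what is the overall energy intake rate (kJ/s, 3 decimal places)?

Energy encountered per unit search time: 0.14×5.36 + 0.0744×4.32 = 1.072 kJ/s.
Handling time per unit search time: 0.14×9.09 + 0.0744×1.47 = 1.382.
Rate = 1.072/(1 + 1.382) = 0.45 kJ/s.

0.450 kJ/s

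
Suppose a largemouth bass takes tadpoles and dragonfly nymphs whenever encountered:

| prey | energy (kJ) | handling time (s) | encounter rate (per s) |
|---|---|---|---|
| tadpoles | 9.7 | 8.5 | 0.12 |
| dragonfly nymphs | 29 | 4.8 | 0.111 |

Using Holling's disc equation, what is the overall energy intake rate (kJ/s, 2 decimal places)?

1.72 kJ/s

Energy encountered per unit search time: 0.12×9.7 + 0.111×29 = 4.383 kJ/s.
Handling time per unit search time: 0.12×8.5 + 0.111×4.8 = 1.553.
Rate = 4.383/(1 + 1.553) = 1.717 kJ/s.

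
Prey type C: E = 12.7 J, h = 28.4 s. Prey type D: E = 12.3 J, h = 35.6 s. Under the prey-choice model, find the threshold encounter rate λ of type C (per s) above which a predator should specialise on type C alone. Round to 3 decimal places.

The zero-one rule: include type D iff E₂/h₂ > λE₁/(1+λh₁). Equality gives the switch point.
λE₁h₂ = E₂ + λE₂h₁ ⇒ λ = E₂/(E₁h₂ − E₂h₁) = 12.3/(452.1 − 349.3) = 0.1196 per s.

0.120 per s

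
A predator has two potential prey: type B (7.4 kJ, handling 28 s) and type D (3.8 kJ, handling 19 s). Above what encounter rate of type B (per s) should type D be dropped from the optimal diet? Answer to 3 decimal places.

0.111 per s

At the threshold, the rate on type B alone equals the profitability of type D: λ·7.4/(1 + λ·28) = 3.8/19 = 0.2.
Rearranging, λ(7.4 − 0.2×28) = 0.2, so λ = 0.2/1.8 = 0.1111 per s.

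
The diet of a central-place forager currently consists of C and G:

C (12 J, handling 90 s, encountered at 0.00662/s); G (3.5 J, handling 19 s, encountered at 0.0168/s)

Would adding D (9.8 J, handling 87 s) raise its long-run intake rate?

On C and G alone, R = ΣλE/(1+Σλh) = 0.1382/1.915 = 0.07219 J/s.
D: E/h = 9.8/87 = 0.1126 J/s.
0.1126 > 0.07219, so adding D raises the average — include it.

Yes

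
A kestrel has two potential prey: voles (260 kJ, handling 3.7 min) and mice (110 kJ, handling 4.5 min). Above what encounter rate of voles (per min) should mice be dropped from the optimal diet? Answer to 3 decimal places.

At the threshold, the rate on voles alone equals the profitability of mice: λ·260/(1 + λ·3.7) = 110/4.5 = 24.44.
Rearranging, λ(260 − 24.44×3.7) = 24.44, so λ = 24.44/169.6 = 0.1442 per min.

0.144 per min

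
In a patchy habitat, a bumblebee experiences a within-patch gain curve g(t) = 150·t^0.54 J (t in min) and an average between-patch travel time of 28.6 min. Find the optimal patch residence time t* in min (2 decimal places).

By the marginal value theorem, leave when the instantaneous gain rate g'(t) equals the habitat-wide average g(t)/(T + t).
g'(t) = 0.54·150·t^-0.46. Setting 0.54·150·t^-0.46 = 150·t^0.54/(28.6+t) gives 0.54(28.6+t) = t, so 0.46·t = 0.54×28.6.
t* = 0.54×28.6/0.46 = 33.57 min.

33.57 min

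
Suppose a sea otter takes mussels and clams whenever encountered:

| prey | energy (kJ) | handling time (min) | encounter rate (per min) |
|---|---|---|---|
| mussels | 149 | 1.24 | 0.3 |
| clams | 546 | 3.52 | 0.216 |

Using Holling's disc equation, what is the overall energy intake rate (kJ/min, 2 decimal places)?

76.27 kJ/min

R = Σλ_iE_i / (1 + Σλ_ih_i)
Numerator: 0.3×149 + 0.216×546 = 162.6
Denominator: 1 + 0.3×1.24 + 0.216×3.52 = 2.132
R = 162.6/2.132 = 76.27 kJ/min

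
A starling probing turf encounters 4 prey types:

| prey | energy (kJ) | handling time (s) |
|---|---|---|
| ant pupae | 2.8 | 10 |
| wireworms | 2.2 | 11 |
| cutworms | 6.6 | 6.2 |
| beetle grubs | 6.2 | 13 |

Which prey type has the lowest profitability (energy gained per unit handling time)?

wireworms

Profitability E/h (kJ/s): ant pupae = 2.8/10 = 0.28, wireworms = 2.2/11 = 0.2, cutworms = 6.6/6.2 = 1.06, beetle grubs = 6.2/13 = 0.477.
Ranked: cutworms > beetle grubs > ant pupae > wireworms.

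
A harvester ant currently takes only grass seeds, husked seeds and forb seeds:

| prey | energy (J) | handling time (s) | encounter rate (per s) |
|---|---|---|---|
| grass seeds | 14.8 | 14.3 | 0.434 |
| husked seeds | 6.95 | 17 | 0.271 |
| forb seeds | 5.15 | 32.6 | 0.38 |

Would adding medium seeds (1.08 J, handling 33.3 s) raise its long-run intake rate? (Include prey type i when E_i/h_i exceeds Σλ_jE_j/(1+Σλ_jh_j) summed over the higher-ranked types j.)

Current rate: (0.434×14.8 + 0.271×6.95 + 0.38×5.15)/(1 + 0.434×14.3 + 0.271×17 + 0.38×32.6) = 0.4241 J/s.
medium seeds: E/h = 1.08/33.3 = 0.03243 J/s.
Since 0.03243 < R, time spent handling medium seeds is better spent searching.

No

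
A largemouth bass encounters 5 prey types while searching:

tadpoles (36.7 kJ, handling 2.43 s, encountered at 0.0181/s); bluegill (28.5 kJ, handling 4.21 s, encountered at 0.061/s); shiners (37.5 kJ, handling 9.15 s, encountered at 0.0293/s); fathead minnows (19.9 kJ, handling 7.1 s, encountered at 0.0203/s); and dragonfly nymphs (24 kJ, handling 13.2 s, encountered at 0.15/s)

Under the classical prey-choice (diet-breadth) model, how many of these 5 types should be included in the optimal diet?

Rank by E/h (kJ/s): tadpoles 15.1, bluegill 6.77, shiners 4.1, fathead minnows 2.8, dragonfly nymphs 1.82. Include each in turn until the next type's E/h falls below the running intake rate.
Rate on top 1: 0.6363. bluegill: 6.77 > 0.6363 → include.
Rate on top 2: 1.847. shiners: 4.1 > 1.847 → include.
Rate on top 3: 2.232. fathead minnows: 2.8 > 2.232 → include.
Rate on top 4: 2.28. dragonfly nymphs: 1.82 < 2.28 → exclude; stop.
Optimal diet: tadpoles, bluegill, shiners, fathead minnows — 4 of 5 types.

4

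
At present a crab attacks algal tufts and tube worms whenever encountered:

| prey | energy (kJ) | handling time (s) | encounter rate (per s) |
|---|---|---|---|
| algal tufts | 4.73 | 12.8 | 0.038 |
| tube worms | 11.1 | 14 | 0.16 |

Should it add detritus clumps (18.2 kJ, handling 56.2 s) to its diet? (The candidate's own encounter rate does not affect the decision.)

Current rate: (0.038×4.73 + 0.16×11.1)/(1 + 0.038×12.8 + 0.16×14) = 0.5248 kJ/s.
detritus clumps: E/h = 18.2/56.2 = 0.3238 kJ/s.
0.3238 < 0.5248, so adding detritus clumps would lower the average — exclude it.

No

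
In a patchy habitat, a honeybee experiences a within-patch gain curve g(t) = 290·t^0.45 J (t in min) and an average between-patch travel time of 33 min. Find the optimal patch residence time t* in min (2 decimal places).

27.00 min

Optimal t* satisfies g'(t*) = g(t*)/(T + t*).
g'(t) = 0.45·290·t^-0.55. Setting 0.45·290·t^-0.55 = 290·t^0.45/(33+t) gives 0.45(33+t) = t, so 0.55·t = 0.45×33.
t* = 0.45×33/0.55 = 27 min.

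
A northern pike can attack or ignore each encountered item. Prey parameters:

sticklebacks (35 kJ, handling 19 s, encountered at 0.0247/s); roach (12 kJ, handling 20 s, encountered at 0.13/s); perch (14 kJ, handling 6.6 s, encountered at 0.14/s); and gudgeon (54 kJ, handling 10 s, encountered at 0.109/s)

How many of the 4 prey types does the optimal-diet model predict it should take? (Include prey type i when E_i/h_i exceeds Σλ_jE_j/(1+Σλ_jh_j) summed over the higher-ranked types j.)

1

Profitabilities (E/h, kJ/s): gudgeon 5.4, perch 2.12, sticklebacks 1.84, roach 0.6. Add prey in this order while the next type's profitability exceeds the intake rate on those already taken.
Rate on top 1: 2.816. perch: 2.12 < 2.816 → exclude; stop.
Optimal diet: gudgeon — 1 of 4 types.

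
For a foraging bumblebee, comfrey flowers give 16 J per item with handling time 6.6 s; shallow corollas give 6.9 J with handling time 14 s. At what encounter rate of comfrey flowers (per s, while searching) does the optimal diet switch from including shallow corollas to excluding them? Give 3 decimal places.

0.039 per s

Drop shallow corollas once their profitability E₂/h₂ falls below the rate achievable on comfrey flowers alone: E₂/h₂ = λE₁/(1 + λh₁).
Solve for λ: λE₁h₂ = E₂(1 + λh₁) → λ(E₁h₂ − E₂h₁) = E₂ → λ = E₂/(E₁h₂ − E₂h₁).
λ = 6.9/(16×14 − 6.9×6.6) = 6.9/178.5 = 0.03866 per s.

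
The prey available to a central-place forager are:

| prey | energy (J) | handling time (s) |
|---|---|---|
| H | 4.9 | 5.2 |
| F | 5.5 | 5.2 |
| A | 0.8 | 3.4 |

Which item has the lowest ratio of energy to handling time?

In descending order of E/h:
F: 5.5/5.2 = 1.06 J/s
H: 4.9/5.2 = 0.942 J/s
A: 0.8/3.4 = 0.235 J/s

A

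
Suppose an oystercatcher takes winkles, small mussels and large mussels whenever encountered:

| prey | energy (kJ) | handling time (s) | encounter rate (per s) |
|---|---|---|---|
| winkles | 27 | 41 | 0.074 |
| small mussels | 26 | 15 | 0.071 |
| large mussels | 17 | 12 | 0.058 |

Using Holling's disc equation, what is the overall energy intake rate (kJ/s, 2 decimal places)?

0.83 kJ/s

R = (0.074×27 + 0.071×26 + 0.058×17) / (1 + 0.074×41 + 0.071×15 + 0.058×12) = 4.83/5.795 = 0.8335 kJ/s.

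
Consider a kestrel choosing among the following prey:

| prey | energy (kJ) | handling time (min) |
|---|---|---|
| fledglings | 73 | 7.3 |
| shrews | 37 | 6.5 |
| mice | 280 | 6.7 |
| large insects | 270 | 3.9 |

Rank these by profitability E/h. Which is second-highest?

mice

In descending order of E/h:
large insects: 270/3.9 = 69.2 kJ/min
mice: 280/6.7 = 41.8 kJ/min
fledglings: 73/7.3 = 10 kJ/min
shrews: 37/6.5 = 5.69 kJ/min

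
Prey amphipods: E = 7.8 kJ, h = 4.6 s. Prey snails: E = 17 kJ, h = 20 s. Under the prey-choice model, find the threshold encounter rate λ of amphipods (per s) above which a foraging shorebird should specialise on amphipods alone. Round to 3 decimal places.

Drop snails once their profitability E₂/h₂ falls below the rate achievable on amphipods alone: E₂/h₂ = λE₁/(1 + λh₁).
Solve for λ: λE₁h₂ = E₂(1 + λh₁) → λ(E₁h₂ − E₂h₁) = E₂ → λ = E₂/(E₁h₂ − E₂h₁).
λ = 17/(7.8×20 − 17×4.6) = 17/77.8 = 0.2185 per s.

0.219 per s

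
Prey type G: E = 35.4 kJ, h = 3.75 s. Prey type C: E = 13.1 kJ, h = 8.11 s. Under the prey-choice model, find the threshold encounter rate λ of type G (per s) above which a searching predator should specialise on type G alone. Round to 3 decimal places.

Drop type C once their profitability E₂/h₂ falls below the rate achievable on type G alone: E₂/h₂ = λE₁/(1 + λh₁).
Solve for λ: λE₁h₂ = E₂(1 + λh₁) → λ(E₁h₂ − E₂h₁) = E₂ → λ = E₂/(E₁h₂ − E₂h₁).
λ = 13.1/(35.4×8.11 − 13.1×3.75) = 13.1/238 = 0.05505 per s.

0.055 per s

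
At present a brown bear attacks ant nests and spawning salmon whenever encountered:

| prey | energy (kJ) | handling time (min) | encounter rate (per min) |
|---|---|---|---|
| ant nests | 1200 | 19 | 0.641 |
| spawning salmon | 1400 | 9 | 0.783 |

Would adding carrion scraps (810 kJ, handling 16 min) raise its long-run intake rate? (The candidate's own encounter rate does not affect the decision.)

No

Intake rate on the current diet: R = (0.641×1200 + 0.783×1400) / (1 + 0.641×19 + 0.783×9) = 1865/20.23 = 92.23 kJ/min.
Profitability of carrion scraps: 810/16 = 50.62 kJ/min.
50.62 < 92.23, so adding carrion scraps would lower the average — exclude it.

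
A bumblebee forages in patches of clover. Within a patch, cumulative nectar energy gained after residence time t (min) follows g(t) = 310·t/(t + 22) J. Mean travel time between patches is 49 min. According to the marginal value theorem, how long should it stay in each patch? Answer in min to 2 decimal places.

32.83 min

Optimal t* satisfies g'(t*) = g(t*)/(T + t*).
g'(t) = 310·22/(t + 22)². Setting 310·22/(t+22)² = 310t/[(t+22)(49+t)] gives 22(49+t) = t(t+22), so t² = 22×49 = 1078.
t* = √1078 = 32.83 min.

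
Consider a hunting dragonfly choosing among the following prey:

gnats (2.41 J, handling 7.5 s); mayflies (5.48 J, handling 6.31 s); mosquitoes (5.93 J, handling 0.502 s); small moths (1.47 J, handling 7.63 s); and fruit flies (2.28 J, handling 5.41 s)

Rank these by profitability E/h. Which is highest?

mosquitoes

In descending order of E/h:
mosquitoes: 5.93/0.502 = 11.8 J/s
mayflies: 5.48/6.31 = 0.868 J/s
fruit flies: 2.28/5.41 = 0.421 J/s
gnats: 2.41/7.5 = 0.321 J/s
small moths: 1.47/7.63 = 0.193 J/s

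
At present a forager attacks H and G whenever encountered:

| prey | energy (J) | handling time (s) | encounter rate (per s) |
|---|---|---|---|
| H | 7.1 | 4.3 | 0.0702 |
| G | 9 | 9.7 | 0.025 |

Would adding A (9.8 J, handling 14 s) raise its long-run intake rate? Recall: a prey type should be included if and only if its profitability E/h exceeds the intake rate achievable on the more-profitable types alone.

Yes

On H and G alone, R = ΣλE/(1+Σλh) = 0.7234/1.544 = 0.4684 J/s.
A: E/h = 9.8/14 = 0.7 J/s.
Since 0.7 > R, including A increases the long-run rate.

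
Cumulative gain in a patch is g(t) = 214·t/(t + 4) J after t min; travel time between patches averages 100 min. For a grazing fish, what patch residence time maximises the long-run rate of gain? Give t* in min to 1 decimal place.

20.0 min

Maximise g(t)/(T+t): set derivative to zero → g'(t)(T+t) = g(t).
g'(t) = 214·4/(t + 4)². Setting 214·4/(t+4)² = 214t/[(t+4)(100+t)] gives 4(100+t) = t(t+4), so t² = 4×100 = 400.
t* = √400 = 20 min.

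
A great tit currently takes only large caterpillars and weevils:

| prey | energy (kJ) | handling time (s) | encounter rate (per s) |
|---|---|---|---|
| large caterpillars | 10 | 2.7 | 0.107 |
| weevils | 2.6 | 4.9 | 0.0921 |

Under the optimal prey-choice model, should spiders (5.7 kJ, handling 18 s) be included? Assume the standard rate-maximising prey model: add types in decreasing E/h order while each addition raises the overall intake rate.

No

On large caterpillars and weevils alone, R = ΣλE/(1+Σλh) = 1.309/1.74 = 0.7525 kJ/s.
Profitability of spiders: 5.7/18 = 0.3167 kJ/s.
0.3167 < 0.7525, so adding spiders would lower the average — exclude it.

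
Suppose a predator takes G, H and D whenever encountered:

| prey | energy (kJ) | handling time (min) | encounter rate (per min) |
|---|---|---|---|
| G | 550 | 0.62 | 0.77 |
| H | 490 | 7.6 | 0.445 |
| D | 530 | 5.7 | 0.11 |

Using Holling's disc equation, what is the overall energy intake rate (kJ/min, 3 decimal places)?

127.561 kJ/min

R = Σλ_iE_i / (1 + Σλ_ih_i)
Numerator: 0.77×550 + 0.445×490 + 0.11×530 = 699.9
Denominator: 1 + 0.77×0.62 + 0.445×7.6 + 0.11×5.7 = 5.486
R = 699.9/5.486 = 127.6 kJ/min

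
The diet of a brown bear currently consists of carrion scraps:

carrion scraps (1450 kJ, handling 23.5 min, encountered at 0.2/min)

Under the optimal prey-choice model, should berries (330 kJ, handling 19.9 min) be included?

No

On carrion scraps alone, R = ΣλE/(1+Σλh) = 290/5.7 = 50.88 kJ/min.
berries: E/h = 330/19.9 = 16.58 kJ/min.
16.58 < 50.88, so adding berries would lower the average — exclude it.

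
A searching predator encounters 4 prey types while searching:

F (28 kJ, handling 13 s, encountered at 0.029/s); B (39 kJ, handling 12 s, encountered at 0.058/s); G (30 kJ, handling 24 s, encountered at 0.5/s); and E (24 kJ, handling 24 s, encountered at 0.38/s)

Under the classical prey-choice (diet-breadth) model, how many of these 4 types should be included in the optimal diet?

2

Rank by E/h (kJ/s): B 3.25, F 2.15, G 1.25, E 1. Include each in turn until the next type's E/h falls below the running intake rate.
Rate on top 1: 1.334. F: 2.15 > 1.334 → include.
Rate on top 2: 1.483. G: 1.25 < 1.483 → exclude; stop.
Optimal diet: B, F — 2 of 4 types.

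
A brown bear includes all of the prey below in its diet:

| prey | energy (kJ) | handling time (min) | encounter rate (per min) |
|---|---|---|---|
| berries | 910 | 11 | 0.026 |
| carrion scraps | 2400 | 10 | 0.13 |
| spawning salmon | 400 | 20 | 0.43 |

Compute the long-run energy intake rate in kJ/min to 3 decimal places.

R = (0.026×910 + 0.13×2400 + 0.43×400) / (1 + 0.026×11 + 0.13×10 + 0.43×20) = 507.7/11.19 = 45.38 kJ/min.

45.384 kJ/min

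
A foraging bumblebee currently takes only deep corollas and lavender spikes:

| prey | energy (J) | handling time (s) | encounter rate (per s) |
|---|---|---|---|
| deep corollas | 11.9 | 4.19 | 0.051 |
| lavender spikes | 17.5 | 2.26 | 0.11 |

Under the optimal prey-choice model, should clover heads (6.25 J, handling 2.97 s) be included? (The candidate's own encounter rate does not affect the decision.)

Yes

Intake rate on the current diet: R = (0.051×11.9 + 0.11×17.5) / (1 + 0.051×4.19 + 0.11×2.26) = 2.532/1.462 = 1.731 J/s.
Profitability of clover heads: 6.25/2.97 = 2.104 J/s.
2.104 > 1.731, so adding clover heads raises the average — include it.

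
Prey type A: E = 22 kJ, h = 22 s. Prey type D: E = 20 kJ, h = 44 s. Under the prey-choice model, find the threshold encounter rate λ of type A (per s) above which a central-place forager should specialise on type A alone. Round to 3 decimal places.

0.038 per s

The zero-one rule: include type D iff E₂/h₂ > λE₁/(1+λh₁). Equality gives the switch point.
λE₁h₂ = E₂ + λE₂h₁ ⇒ λ = E₂/(E₁h₂ − E₂h₁) = 20/(968 − 440) = 0.03788 per s.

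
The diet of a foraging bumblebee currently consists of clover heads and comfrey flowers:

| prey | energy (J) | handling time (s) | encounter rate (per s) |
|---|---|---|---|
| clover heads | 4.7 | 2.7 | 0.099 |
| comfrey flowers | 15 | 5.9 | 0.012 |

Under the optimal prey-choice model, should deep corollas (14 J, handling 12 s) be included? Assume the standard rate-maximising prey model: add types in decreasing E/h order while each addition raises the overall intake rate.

Intake rate on the current diet: R = (0.099×4.7 + 0.012×15) / (1 + 0.099×2.7 + 0.012×5.9) = 0.6453/1.338 = 0.4823 J/s.
deep corollas: E/h = 14/12 = 1.167 J/s.
Since 1.167 > R, including deep corollas increases the long-run rate.

Yes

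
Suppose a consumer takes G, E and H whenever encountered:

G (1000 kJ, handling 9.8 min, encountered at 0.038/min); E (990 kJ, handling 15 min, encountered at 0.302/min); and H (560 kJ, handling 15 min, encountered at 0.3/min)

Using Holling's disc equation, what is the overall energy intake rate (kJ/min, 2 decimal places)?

R = (0.038×1000 + 0.302×990 + 0.3×560) / (1 + 0.038×9.8 + 0.302×15 + 0.3×15) = 505/10.4 = 48.54 kJ/min.

48.54 kJ/min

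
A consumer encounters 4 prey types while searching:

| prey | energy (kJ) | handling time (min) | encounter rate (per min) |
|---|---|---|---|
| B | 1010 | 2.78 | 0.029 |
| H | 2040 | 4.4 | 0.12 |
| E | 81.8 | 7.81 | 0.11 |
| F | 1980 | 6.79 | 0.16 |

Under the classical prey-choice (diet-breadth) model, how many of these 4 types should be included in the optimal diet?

3

E/h in descending order: H 464, B 363, F 292, E 10.5 kJ/min. The optimal diet is the largest prefix of this list for which every included type satisfies E_i/h_i > R on the types above it.
Rate on top 1: 160.2. B: 363 > 160.2 → include.
Rate on top 2: 170.4. F: 292 > 170.4 → include.
Rate on top 3: 219.3. E: 10.5 < 219.3 → exclude; stop.
Optimal diet: H, B, F — 3 of 4 types.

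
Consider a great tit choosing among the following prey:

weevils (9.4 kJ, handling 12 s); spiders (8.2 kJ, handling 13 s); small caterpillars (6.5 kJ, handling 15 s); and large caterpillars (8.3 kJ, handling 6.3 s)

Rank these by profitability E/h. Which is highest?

large caterpillars

In descending order of E/h:
large caterpillars: 8.3/6.3 = 1.32 kJ/s
weevils: 9.4/12 = 0.783 kJ/s
spiders: 8.2/13 = 0.631 kJ/s
small caterpillars: 6.5/15 = 0.433 kJ/s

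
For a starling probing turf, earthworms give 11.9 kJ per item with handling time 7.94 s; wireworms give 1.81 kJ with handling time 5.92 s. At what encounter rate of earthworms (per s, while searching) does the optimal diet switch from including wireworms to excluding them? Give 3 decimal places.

0.032 per s

Drop wireworms once their profitability E₂/h₂ falls below the rate achievable on earthworms alone: E₂/h₂ = λE₁/(1 + λh₁).
Solve for λ: λE₁h₂ = E₂(1 + λh₁) → λ(E₁h₂ − E₂h₁) = E₂ → λ = E₂/(E₁h₂ − E₂h₁).
λ = 1.81/(11.9×5.92 − 1.81×7.94) = 1.81/56.08 = 0.03228 per s.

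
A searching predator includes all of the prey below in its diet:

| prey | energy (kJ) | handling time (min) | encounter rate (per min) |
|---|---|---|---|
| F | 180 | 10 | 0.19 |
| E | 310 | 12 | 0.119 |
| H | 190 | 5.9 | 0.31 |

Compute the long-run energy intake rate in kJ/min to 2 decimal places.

21.11 kJ/min

Energy encountered per unit search time: 0.19×180 + 0.119×310 + 0.31×190 = 130 kJ/min.
Handling time per unit search time: 0.19×10 + 0.119×12 + 0.31×5.9 = 5.157.
Rate = 130/(1 + 5.157) = 21.11 kJ/min.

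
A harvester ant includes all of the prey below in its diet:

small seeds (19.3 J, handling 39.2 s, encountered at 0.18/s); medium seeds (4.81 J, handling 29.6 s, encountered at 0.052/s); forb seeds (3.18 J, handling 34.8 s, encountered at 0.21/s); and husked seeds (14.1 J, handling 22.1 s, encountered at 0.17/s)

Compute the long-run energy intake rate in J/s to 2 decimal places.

0.33 J/s

R = (0.18×19.3 + 0.052×4.81 + 0.21×3.18 + 0.17×14.1) / (1 + 0.18×39.2 + 0.052×29.6 + 0.21×34.8 + 0.17×22.1) = 6.789/20.66 = 0.3286 J/s.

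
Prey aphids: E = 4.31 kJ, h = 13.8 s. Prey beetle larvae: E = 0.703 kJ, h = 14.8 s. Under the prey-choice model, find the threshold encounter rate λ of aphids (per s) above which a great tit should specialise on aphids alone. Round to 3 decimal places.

The zero-one rule: include beetle larvae iff E₂/h₂ > λE₁/(1+λh₁). Equality gives the switch point.
λE₁h₂ = E₂ + λE₂h₁ ⇒ λ = E₂/(E₁h₂ − E₂h₁) = 0.703/(63.79 − 9.701) = 0.013 per s.

0.013 per s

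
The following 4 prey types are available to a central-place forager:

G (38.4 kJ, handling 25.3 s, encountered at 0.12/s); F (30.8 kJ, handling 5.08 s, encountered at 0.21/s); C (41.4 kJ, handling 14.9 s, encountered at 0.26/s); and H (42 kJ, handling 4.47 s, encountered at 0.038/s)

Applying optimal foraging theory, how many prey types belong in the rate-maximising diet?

Profitabilities (E/h, kJ/s): H 9.4, F 6.06, C 2.78, G 1.52. Add prey in this order while the next type's profitability exceeds the intake rate on those already taken.
Rate on top 1: 1.364. F: 6.06 > 1.364 → include.
Rate on top 2: 3.605. C: 2.78 < 3.605 → exclude; stop.
Optimal diet: H, F — 2 of 4 types.

2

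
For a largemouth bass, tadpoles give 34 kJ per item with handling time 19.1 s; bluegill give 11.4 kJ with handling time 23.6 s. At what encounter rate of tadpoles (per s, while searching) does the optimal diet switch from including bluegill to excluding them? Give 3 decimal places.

Drop bluegill once their profitability E₂/h₂ falls below the rate achievable on tadpoles alone: E₂/h₂ = λE₁/(1 + λh₁).
Solve for λ: λE₁h₂ = E₂(1 + λh₁) → λ(E₁h₂ − E₂h₁) = E₂ → λ = E₂/(E₁h₂ − E₂h₁).
λ = 11.4/(34×23.6 − 11.4×19.1) = 11.4/584.7 = 0.0195 per s.

0.019 per s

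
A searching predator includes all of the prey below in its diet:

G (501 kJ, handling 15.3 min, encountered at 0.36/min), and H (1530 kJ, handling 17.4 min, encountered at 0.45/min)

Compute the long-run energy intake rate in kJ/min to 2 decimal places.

60.60 kJ/min

Energy encountered per unit search time: 0.36×501 + 0.45×1530 = 868.9 kJ/min.
Handling time per unit search time: 0.36×15.3 + 0.45×17.4 = 13.34.
Rate = 868.9/(1 + 13.34) = 60.6 kJ/min.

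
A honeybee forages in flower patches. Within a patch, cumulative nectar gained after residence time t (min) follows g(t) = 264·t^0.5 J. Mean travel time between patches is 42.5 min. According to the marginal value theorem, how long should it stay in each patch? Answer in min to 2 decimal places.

42.50 min

Optimal t* satisfies g'(t*) = g(t*)/(T + t*).
g'(t) = 0.5·264·t^-0.5. Setting 0.5·264·t^-0.5 = 264·t^0.5/(42.5+t) gives 0.5(42.5+t) = t, so 0.50·t = 0.5×42.5.
t* = 0.5×42.5/0.50 = 42.5 min.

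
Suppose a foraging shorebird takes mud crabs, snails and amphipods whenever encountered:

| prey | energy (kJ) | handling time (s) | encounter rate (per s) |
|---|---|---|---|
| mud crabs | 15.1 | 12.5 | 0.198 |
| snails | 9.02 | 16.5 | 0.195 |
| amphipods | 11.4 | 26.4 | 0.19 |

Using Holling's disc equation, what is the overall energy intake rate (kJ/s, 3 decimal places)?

0.591 kJ/s

R = Σλ_iE_i / (1 + Σλ_ih_i)
Numerator: 0.198×15.1 + 0.195×9.02 + 0.19×11.4 = 6.915
Denominator: 1 + 0.198×12.5 + 0.195×16.5 + 0.19×26.4 = 11.71
R = 6.915/11.71 = 0.5906 kJ/s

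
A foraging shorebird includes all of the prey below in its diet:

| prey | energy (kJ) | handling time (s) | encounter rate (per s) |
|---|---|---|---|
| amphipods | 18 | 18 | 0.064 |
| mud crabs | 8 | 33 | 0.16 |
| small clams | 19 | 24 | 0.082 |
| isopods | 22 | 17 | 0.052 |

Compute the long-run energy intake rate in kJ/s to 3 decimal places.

R = Σλ_iE_i / (1 + Σλ_ih_i)
Numerator: 0.064×18 + 0.16×8 + 0.082×19 + 0.052×22 = 5.134
Denominator: 1 + 0.064×18 + 0.16×33 + 0.082×24 + 0.052×17 = 10.28
R = 5.134/10.28 = 0.4992 kJ/s

0.499 kJ/s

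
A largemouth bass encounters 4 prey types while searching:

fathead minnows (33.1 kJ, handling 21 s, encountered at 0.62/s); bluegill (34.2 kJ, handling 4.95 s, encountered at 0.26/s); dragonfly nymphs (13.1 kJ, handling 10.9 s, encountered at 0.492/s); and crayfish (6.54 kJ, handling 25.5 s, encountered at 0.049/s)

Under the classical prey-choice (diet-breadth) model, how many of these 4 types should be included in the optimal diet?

1

Rank by E/h (kJ/s): bluegill 6.91, fathead minnows 1.58, dragonfly nymphs 1.2, crayfish 0.256. Include each in turn until the next type's E/h falls below the running intake rate.
Rate on top 1: 3.888. fathead minnows: 1.58 < 3.888 → exclude; stop.
Optimal diet: bluegill — 1 of 4 types.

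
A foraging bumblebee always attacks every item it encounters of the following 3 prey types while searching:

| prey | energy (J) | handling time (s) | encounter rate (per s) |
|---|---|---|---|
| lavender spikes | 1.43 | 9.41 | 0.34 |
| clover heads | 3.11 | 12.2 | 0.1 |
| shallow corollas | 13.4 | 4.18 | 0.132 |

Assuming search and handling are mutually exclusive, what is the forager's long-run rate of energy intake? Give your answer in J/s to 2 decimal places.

R = Σλ_iE_i / (1 + Σλ_ih_i)
Numerator: 0.34×1.43 + 0.1×3.11 + 0.132×13.4 = 2.566
Denominator: 1 + 0.34×9.41 + 0.1×12.2 + 0.132×4.18 = 5.971
R = 2.566/5.971 = 0.4297 J/s

0.43 J/s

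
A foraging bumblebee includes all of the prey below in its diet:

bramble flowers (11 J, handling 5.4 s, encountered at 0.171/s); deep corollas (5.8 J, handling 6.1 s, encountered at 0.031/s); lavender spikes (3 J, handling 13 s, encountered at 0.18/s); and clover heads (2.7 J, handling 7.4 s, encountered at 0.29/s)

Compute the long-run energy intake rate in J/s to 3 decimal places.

R = (0.171×11 + 0.031×5.8 + 0.18×3 + 0.29×2.7) / (1 + 0.171×5.4 + 0.031×6.1 + 0.18×13 + 0.29×7.4) = 3.384/6.598 = 0.5128 J/s.

0.513 J/s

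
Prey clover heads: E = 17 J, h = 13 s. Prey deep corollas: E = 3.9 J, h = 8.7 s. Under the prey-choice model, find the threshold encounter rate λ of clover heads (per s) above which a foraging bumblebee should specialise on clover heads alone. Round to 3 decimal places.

At the threshold, the rate on clover heads alone equals the profitability of deep corollas: λ·17/(1 + λ·13) = 3.9/8.7 = 0.4483.
Rearranging, λ(17 − 0.4483×13) = 0.4483, so λ = 0.4483/11.17 = 0.04012 per s.

0.040 per s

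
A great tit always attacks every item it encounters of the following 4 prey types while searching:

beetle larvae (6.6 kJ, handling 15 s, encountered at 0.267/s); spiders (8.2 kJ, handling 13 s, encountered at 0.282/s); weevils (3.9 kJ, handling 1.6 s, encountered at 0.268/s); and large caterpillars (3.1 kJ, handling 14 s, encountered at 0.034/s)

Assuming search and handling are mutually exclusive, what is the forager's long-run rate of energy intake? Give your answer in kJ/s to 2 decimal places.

0.55 kJ/s

R = Σλ_iE_i / (1 + Σλ_ih_i)
Numerator: 0.267×6.6 + 0.282×8.2 + 0.268×3.9 + 0.034×3.1 = 5.225
Denominator: 1 + 0.267×15 + 0.282×13 + 0.268×1.6 + 0.034×14 = 9.576
R = 5.225/9.576 = 0.5457 kJ/s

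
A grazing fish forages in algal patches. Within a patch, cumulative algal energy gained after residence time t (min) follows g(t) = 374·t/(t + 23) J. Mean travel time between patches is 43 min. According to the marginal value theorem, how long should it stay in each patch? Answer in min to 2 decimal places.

31.45 min

Optimal t* satisfies g'(t*) = g(t*)/(T + t*).
g'(t) = 374·23/(t + 23)². Setting 374·23/(t+23)² = 374t/[(t+23)(43+t)] gives 23(43+t) = t(t+23), so t² = 23×43 = 989.
t* = √989 = 31.45 min.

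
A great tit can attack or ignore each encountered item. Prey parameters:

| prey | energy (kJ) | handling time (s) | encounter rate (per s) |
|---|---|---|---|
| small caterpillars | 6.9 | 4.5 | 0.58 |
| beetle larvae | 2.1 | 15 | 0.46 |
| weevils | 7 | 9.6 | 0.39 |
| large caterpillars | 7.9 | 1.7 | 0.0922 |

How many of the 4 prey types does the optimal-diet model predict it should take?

2

E/h in descending order: large caterpillars 4.65, small caterpillars 1.53, weevils 0.729, beetle larvae 0.14 kJ/s. The optimal diet is the largest prefix of this list for which every included type satisfies E_i/h_i > R on the types above it.
Rate on top 1: 0.6297. small caterpillars: 1.53 > 0.6297 → include.
Rate on top 2: 1.256. weevils: 0.729 < 1.256 → exclude; stop.
Optimal diet: large caterpillars, small caterpillars — 2 of 4 types.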